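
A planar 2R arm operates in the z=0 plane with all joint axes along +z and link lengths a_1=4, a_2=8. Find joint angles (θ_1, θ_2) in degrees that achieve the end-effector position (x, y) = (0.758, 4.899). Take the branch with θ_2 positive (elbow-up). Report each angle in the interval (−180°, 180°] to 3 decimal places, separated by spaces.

-45.000 149.999

cos θ_2 = (24.5748−4²−8²)/(2·4·8) = -0.8660; θ_2 = 149.9993° (elbow-up)
β = atan2(4.8990,0.7580) = 81.2046°; ψ = atan2(4.0001,-2.9282) = 126.2050°
θ_1 = β − ψ = -45.0004°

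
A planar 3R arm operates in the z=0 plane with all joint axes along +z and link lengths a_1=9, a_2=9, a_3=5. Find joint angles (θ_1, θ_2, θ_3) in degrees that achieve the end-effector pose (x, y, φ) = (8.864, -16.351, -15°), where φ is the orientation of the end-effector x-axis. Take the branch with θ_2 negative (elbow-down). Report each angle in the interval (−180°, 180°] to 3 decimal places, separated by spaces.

wrist centre = target − a_3·(cos φ, sin φ) = (4.0344, -15.0569)
cos θ_2 = (242.9865−9²−9²)/(2·9·9) = 0.4999; θ_2 = -60.0055° (elbow-down)
β = atan2(-15.0569,4.0344) = -75.0004°; ψ = atan2(-7.7947,13.4993) = -30.0028°
θ_1 = β − ψ = -44.9977°
θ_3 = φ − θ_1 − θ_2 = 90.0032° (wrapped to (-180°,180°])

-44.998 -60.006 90.003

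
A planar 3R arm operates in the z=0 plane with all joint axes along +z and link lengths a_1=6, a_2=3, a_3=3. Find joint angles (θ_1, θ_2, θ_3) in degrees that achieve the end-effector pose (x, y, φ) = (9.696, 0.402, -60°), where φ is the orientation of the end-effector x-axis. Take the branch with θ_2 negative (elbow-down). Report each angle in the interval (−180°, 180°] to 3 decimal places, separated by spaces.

30.003 -30.006 -59.996

wrist centre = target − a_3·(cos φ, sin φ) = (8.1960, 3.0001)
cos θ_2 = (76.1749−6²−3²)/(2·6·3) = 0.8660; θ_2 = -30.0065° (elbow-down)
β = atan2(3.0001,8.1960) = 20.1047°; ψ = atan2(-1.5003,8.5979) = -9.8982°
θ_1 = β − ψ = 30.0029°
θ_3 = φ − θ_1 − θ_2 = -59.9964° (wrapped to (-180°,180°])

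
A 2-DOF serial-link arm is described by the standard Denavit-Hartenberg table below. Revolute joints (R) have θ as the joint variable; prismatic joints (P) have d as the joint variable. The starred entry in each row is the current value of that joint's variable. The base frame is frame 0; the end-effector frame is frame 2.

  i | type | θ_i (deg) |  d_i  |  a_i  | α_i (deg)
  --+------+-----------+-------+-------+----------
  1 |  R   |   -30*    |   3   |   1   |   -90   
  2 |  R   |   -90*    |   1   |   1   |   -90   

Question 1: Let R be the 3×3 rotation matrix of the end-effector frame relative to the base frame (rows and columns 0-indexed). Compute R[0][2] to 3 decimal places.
End-effector z-axis (col 2 of R) = (0.8660,-0.5000,-0.0000)
R[0][2] = 0.8660

0.866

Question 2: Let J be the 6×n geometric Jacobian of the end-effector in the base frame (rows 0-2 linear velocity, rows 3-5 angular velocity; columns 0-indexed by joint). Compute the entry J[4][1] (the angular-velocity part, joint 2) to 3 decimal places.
0.866

axis z_1 = (0.5000,0.8660,0.0000); lever o_n−o_1 = (0.5000,0.8660,1.0000)
cross product → J_v[:, 1] = (0.8660,-0.5000,0.0000)
J_ω[:, 1] = z_1
entry J[4][1] = 0.8660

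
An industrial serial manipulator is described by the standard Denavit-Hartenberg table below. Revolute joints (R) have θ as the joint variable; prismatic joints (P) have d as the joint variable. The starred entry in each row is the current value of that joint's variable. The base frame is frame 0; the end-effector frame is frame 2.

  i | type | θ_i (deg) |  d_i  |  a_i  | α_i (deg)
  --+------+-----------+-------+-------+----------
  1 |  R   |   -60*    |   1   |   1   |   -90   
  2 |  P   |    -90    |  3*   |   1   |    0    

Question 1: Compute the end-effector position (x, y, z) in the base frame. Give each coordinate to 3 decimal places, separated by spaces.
3.098 0.634 2.000

after link 1: o_1 = (0.5000, -0.8660, 1.0000)
after link 2: o_2 = (3.0981, 0.6340, 2.0000)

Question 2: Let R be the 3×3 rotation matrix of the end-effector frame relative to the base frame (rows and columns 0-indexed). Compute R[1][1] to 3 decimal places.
End-effector y-axis (col 1 of R) = (0.5000,-0.8660,-0.0000)
R[1][1] = -0.8660

-0.866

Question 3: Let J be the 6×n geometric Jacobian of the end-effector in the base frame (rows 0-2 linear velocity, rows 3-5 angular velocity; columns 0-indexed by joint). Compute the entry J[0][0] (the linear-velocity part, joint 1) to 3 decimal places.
axis z_0 = ẑ; lever o_n−o_0 = (3.0981,0.6340,2.0000)
cross product → J_v[:, 0] = (-0.6340,3.0981,0.0000)
J_ω[:, 0] = z_0
entry J[0][0] = -0.6340

-0.634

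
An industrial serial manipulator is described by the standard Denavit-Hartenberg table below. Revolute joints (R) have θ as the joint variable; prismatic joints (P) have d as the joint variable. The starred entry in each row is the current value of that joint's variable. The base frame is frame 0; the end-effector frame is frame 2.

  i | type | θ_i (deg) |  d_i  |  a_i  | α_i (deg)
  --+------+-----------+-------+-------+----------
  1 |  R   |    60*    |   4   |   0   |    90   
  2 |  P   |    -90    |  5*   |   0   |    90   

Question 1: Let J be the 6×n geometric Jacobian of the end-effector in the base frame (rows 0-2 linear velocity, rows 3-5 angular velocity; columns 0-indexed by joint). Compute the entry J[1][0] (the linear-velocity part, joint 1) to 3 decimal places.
axis z_0 = ẑ; lever o_n−o_0 = (4.3301,-2.5000,4.0000)
cross product → J_v[:, 0] = (2.5000,4.3301,-0.0000)
J_ω[:, 0] = z_0
entry J[1][0] = 4.3301

4.330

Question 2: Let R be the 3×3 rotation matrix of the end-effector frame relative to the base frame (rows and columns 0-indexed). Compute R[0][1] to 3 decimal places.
0.866

End-effector y-axis (col 1 of R) = (0.8660,-0.5000,0.0000)
R[0][1] = 0.8660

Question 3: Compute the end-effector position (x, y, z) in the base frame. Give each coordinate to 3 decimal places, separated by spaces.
4.330 -2.500 4.000

after link 1: o_1 = (0.0000, 0.0000, 4.0000)
after link 2: o_2 = (4.3301, -2.5000, 4.0000)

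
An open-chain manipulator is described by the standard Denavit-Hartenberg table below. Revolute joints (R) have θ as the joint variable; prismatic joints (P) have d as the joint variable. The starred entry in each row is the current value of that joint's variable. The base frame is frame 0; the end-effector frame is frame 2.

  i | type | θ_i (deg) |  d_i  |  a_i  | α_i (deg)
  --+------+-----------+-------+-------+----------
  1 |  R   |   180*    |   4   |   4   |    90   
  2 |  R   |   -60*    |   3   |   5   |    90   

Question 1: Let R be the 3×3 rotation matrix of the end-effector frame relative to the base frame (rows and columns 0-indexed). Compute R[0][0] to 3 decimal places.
End-effector x-axis (col 0 of R) = (-0.5000,0.0000,-0.8660)
R[0][0] = -0.5000

-0.500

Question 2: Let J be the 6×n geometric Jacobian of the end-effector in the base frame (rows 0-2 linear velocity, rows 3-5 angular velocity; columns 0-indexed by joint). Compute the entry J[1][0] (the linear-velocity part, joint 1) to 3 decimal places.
axis z_0 = ẑ; lever o_n−o_0 = (-6.5000,3.0000,-0.3301)
cross product → J_v[:, 0] = (-3.0000,-6.5000,0.0000)
J_ω[:, 0] = z_0
entry J[1][0] = -6.5000

-6.500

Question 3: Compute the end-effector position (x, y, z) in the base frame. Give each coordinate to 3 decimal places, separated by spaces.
-6.500 3.000 -0.330

after link 1: o_1 = (-4.0000, 0.0000, 4.0000)
after link 2: o_2 = (-6.5000, 3.0000, -0.3301)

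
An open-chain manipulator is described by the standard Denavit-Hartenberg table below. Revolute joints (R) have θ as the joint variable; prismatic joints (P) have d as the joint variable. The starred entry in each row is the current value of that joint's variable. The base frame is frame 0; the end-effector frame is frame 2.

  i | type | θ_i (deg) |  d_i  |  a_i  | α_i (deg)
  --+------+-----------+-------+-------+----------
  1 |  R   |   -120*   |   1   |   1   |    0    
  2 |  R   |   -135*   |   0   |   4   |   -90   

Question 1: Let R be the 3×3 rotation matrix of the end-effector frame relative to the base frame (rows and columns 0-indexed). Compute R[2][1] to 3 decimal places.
-1.000

End-effector y-axis (col 1 of R) = (-0.0000,-0.0000,-1.0000)
R[2][1] = -1.0000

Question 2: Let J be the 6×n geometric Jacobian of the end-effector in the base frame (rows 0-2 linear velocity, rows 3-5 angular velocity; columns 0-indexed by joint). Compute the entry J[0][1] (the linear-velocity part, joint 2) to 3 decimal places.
axis z_1 = (0.0000,0.0000,1.0000); lever o_n−o_1 = (-1.0353,3.8637,0.0000)
cross product → J_v[:, 1] = (-3.8637,-1.0353,0.0000)
J_ω[:, 1] = z_1
entry J[0][1] = -3.8637

-3.864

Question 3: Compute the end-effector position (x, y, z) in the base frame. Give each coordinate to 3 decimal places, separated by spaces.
after link 1: o_1 = (-0.5000, -0.8660, 1.0000)
after link 2: o_2 = (-1.5353, 2.9977, 1.0000)

-1.535 2.998 1.000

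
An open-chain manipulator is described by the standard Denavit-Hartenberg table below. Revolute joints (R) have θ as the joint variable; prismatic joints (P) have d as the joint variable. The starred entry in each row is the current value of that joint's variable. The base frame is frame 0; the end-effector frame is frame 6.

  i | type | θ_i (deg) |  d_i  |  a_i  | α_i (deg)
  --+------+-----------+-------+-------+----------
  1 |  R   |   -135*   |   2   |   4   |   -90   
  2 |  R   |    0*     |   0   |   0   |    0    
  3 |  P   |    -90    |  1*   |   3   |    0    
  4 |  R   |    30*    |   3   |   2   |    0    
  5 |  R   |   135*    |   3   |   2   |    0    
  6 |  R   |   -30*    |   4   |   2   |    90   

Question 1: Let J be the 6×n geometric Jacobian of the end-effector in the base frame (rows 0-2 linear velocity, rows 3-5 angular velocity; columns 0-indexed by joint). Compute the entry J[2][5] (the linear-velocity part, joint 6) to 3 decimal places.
axis z_5 = (0.7071,-0.7071,0.0000); lever o_n−o_5 = (1.8284,-3.8284,-1.4142)
cross product → J_v[:, 5] = (1.0000,1.0000,-1.4142)
J_ω[:, 5] = z_5
entry J[2][5] = -1.4142

-1.414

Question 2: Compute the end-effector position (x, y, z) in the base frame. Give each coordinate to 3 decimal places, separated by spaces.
2.877 -12.680 3.386

after link 1: o_1 = (-2.8284, -2.8284, 2.0000)
after link 2: o_2 = (-2.8284, -2.8284, 2.0000)
after link 3: o_3 = (-2.1213, -3.5355, 5.0000)
after link 4: o_4 = (-0.7071, -6.3640, 6.7321)
after link 5: o_5 = (1.0482, -8.8513, 4.8002)
after link 6: o_6 = (2.8766, -12.6797, 3.3860)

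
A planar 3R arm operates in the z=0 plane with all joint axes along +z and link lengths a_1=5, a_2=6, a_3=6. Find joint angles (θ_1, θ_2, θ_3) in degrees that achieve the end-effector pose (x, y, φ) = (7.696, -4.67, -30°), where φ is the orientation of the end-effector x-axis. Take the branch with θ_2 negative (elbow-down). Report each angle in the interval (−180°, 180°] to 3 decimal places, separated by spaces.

wrist centre = target − a_3·(cos φ, sin φ) = (2.4998, -1.6700)
cos θ_2 = (9.0381−5²−6²)/(2·5·6) = -0.8660; θ_2 = -150.0006° (elbow-down)
β = atan2(-1.6700,2.4998) = -33.7445°; ψ = atan2(-2.9999,-0.1962) = -93.7416°
θ_1 = β − ψ = 59.9971°
θ_3 = φ − θ_1 − θ_2 = 60.0036° (wrapped to (-180°,180°])

59.997 -150.001 60.004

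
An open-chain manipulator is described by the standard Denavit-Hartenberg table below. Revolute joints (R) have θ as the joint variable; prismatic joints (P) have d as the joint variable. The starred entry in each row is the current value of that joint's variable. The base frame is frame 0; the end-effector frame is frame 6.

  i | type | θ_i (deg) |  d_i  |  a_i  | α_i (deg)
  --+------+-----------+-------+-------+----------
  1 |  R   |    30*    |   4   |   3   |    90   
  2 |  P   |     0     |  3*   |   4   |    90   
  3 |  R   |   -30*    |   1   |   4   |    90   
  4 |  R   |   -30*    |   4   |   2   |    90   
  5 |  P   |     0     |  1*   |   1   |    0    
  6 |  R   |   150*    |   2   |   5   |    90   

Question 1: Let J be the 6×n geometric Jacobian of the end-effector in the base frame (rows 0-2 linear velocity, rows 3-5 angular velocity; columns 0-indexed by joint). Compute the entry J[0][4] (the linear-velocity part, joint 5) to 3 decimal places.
-0.250

prismatic axis z_4 = (-0.2500,-0.4330,0.8660)
J_v[:, 4] = z_4; J_ω[:, 4] = (0,0,0)
entry J[0][4] = -0.2500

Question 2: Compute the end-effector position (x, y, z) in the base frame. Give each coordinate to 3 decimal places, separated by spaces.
after link 1: o_1 = (2.5981, 1.5000, 4.0000)
after link 2: o_2 = (7.5622, 0.9019, 4.0000)
after link 3: o_3 = (9.5622, 4.3660, 3.0000)
after link 4: o_4 = (6.9641, 7.8660, 4.0000)
after link 5: o_5 = (7.1471, 8.1830, 5.3660)
after link 6: o_6 = (2.6071, 5.3194, 4.9330)

2.607 5.319 4.933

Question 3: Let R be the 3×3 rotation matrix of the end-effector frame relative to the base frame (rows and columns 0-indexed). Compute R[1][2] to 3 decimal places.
End-effector z-axis (col 2 of R) = (-0.5335,0.8080,0.2500)
R[1][2] = 0.8080

0.808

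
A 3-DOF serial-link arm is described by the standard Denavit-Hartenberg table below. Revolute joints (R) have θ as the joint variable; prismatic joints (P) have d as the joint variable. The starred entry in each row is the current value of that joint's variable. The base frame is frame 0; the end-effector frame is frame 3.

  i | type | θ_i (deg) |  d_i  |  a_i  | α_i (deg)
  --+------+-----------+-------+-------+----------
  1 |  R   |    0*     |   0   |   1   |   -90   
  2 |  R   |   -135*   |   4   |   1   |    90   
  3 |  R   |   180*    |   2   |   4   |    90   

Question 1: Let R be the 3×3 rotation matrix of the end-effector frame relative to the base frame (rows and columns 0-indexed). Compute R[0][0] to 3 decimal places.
End-effector x-axis (col 0 of R) = (0.7071,0.0000,-0.7071)
R[0][0] = 0.7071

0.707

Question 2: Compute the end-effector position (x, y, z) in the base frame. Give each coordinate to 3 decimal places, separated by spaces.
after link 1: o_1 = (1.0000, 0.0000, 0.0000)
after link 2: o_2 = (0.2929, 4.0000, 0.7071)
after link 3: o_3 = (1.7071, 4.0000, -3.5355)

1.707 4.000 -3.536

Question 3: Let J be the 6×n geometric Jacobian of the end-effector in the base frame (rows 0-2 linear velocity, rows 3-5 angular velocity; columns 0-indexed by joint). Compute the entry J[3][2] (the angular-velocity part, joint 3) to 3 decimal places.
-0.707

axis z_2 = (-0.7071,0.0000,-0.7071); lever o_n−o_2 = (1.4142,0.0000,-4.2426)
cross product → J_v[:, 2] = (0.0000,-4.0000,-0.0000)
J_ω[:, 2] = z_2
entry J[3][2] = -0.7071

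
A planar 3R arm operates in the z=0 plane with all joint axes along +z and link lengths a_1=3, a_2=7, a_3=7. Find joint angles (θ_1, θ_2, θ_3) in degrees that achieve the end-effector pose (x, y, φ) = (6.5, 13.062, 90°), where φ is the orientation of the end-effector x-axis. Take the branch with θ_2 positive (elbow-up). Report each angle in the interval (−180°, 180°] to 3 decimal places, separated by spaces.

wrist centre = target − a_3·(cos φ, sin φ) = (6.5000, 6.0620)
cos θ_2 = (78.9978−3²−7²)/(2·3·7) = 0.4999; θ_2 = 60.0034° (elbow-up)
β = atan2(6.0620,6.5000) = 43.0031°; ψ = atan2(6.0624,6.4996) = 43.0065°
θ_1 = β − ψ = -0.0034°
θ_3 = φ − θ_1 − θ_2 = 30.0000° (wrapped to (-180°,180°])

-0.003 60.003 30.000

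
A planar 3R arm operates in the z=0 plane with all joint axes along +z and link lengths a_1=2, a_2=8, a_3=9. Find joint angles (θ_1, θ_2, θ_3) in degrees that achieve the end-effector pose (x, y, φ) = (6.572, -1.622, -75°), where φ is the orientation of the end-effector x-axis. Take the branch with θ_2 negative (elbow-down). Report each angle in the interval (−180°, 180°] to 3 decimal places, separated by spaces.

wrist centre = target − a_3·(cos φ, sin φ) = (4.2426, 7.0713)
cos θ_2 = (68.0036−2²−8²)/(2·2·8) = 0.0001; θ_2 = -89.9935° (elbow-down)
β = atan2(7.0713,4.2426) = 59.0373°; ψ = atan2(-8.0000,2.0009) = -75.9576°
θ_1 = β − ψ = 134.9949°
θ_3 = φ − θ_1 − θ_2 = -120.0014° (wrapped to (-180°,180°])

134.995 -89.993 -120.001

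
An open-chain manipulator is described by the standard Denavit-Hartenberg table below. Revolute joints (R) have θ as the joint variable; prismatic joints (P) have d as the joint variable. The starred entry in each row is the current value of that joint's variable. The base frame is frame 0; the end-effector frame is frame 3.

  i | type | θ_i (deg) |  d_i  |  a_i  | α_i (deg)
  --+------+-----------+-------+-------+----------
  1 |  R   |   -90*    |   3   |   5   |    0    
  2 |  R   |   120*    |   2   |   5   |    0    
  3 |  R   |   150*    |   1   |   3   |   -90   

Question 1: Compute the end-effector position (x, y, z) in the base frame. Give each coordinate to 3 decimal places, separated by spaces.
after link 1: o_1 = (0.0000, -5.0000, 3.0000)
after link 2: o_2 = (4.3301, -2.5000, 5.0000)
after link 3: o_3 = (1.3301, -2.5000, 6.0000)

1.330 -2.500 6.000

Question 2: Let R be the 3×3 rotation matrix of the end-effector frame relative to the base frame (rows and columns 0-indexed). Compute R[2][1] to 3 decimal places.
-1.000

End-effector y-axis (col 1 of R) = (-0.0000,-0.0000,-1.0000)
R[2][1] = -1.0000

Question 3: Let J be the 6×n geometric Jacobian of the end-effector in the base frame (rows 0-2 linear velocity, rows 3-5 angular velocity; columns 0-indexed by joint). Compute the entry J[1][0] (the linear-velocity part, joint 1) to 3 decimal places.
1.330

axis z_0 = ẑ; lever o_n−o_0 = (1.3301,-2.5000,6.0000)
cross product → J_v[:, 0] = (2.5000,1.3301,-0.0000)
J_ω[:, 0] = z_0
entry J[1][0] = 1.3301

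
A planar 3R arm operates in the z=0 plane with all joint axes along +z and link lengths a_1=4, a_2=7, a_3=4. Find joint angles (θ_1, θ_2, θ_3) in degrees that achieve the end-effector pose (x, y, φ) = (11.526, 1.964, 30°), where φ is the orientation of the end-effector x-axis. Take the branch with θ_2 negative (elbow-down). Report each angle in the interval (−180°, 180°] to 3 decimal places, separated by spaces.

wrist centre = target − a_3·(cos φ, sin φ) = (8.0619, -0.0360)
cos θ_2 = (64.9955−4²−7²)/(2·4·7) = -0.0001; θ_2 = -90.0046° (elbow-down)
β = atan2(-0.0360,8.0619) = -0.2558°; ψ = atan2(-7.0000,3.9994) = -60.2586°
θ_1 = β − ψ = 60.0027°
θ_3 = φ − θ_1 − θ_2 = 60.0019° (wrapped to (-180°,180°])

60.003 -90.005 60.002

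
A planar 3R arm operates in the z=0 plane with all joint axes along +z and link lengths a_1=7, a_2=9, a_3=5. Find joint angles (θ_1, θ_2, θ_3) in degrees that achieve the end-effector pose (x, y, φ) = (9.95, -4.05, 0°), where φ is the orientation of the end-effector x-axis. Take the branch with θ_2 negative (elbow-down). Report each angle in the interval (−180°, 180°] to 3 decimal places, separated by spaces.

45.003 -135.000 89.997

wrist centre = target − a_3·(cos φ, sin φ) = (4.9500, -4.0500)
cos θ_2 = (40.9050−7²−9²)/(2·7·9) = -0.7071; θ_2 = -134.9997° (elbow-down)
β = atan2(-4.0500,4.9500) = -39.2894°; ψ = atan2(-6.3640,0.6361) = -84.2923°
θ_1 = β − ψ = 45.0029°
θ_3 = φ − θ_1 − θ_2 = 89.9968° (wrapped to (-180°,180°])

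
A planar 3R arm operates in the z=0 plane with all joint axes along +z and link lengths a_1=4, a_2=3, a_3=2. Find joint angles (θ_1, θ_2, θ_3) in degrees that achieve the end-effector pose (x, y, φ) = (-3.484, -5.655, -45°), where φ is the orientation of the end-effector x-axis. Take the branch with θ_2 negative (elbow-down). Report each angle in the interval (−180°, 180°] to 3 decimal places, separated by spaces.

wrist centre = target − a_3·(cos φ, sin φ) = (-4.8982, -4.2408)
cos θ_2 = (41.9768−4²−3²)/(2·4·3) = 0.7074; θ_2 = -44.9791° (elbow-down)
β = atan2(-4.2408,-4.8982) = -139.1146°; ψ = atan2(-2.1205,6.1221) = -19.1048°
θ_1 = β − ψ = -120.0097°
θ_3 = φ − θ_1 − θ_2 = 119.9888° (wrapped to (-180°,180°])

-120.010 -44.979 119.989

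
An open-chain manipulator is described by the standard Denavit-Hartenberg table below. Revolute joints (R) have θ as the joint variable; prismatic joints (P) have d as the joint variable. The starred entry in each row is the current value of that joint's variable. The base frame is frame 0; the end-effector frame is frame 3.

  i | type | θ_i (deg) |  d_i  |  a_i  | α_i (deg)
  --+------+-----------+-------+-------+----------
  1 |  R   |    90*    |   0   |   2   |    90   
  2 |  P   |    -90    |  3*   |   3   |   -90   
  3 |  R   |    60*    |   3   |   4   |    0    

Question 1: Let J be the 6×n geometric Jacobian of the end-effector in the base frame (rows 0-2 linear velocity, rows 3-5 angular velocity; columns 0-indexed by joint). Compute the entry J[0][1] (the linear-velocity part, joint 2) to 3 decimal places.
prismatic axis z_1 = (1.0000,-0.0000,0.0000)
J_v[:, 1] = z_1; J_ω[:, 1] = (0,0,0)
entry J[0][1] = 1.0000

1.000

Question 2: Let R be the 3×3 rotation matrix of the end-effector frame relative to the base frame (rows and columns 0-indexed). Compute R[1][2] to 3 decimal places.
1.000

End-effector z-axis (col 2 of R) = (0.0000,1.0000,0.0000)
R[1][2] = 1.0000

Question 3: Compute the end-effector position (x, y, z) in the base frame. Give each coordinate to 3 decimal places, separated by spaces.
-0.464 5.000 -5.000

after link 1: o_1 = (0.0000, 2.0000, 0.0000)
after link 2: o_2 = (3.0000, 2.0000, -3.0000)
after link 3: o_3 = (-0.4641, 5.0000, -5.0000)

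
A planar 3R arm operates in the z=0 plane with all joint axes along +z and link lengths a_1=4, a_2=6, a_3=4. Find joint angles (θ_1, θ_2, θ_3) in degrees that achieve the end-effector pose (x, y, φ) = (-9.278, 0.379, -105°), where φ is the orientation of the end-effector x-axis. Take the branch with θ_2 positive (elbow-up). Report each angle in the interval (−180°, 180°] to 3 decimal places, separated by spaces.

125.530 44.997 84.473

wrist centre = target − a_3·(cos φ, sin φ) = (-8.2427, 4.2427)
cos θ_2 = (85.9430−4²−6²)/(2·4·6) = 0.7071; θ_2 = 44.9968° (elbow-up)
β = atan2(4.2427,-8.2427) = 152.7642°; ψ = atan2(4.2424,8.2429) = 27.2337°
θ_1 = β − ψ = 125.5304°
θ_3 = φ − θ_1 − θ_2 = 84.4728° (wrapped to (-180°,180°])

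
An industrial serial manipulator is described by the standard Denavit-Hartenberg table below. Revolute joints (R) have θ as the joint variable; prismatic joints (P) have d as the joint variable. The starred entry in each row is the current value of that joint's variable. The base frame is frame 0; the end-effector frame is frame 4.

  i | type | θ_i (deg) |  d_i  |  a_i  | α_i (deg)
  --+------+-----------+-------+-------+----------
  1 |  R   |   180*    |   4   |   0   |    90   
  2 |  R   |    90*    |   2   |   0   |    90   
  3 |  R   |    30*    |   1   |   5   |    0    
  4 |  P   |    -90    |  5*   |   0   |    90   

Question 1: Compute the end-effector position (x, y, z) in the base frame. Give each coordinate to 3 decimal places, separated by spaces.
-6.000 4.500 8.330

after link 1: o_1 = (0.0000, 0.0000, 4.0000)
after link 2: o_2 = (0.0000, 2.0000, 4.0000)
after link 3: o_3 = (-1.0000, 4.5000, 8.3301)
after link 4: o_4 = (-6.0000, 4.5000, 8.3301)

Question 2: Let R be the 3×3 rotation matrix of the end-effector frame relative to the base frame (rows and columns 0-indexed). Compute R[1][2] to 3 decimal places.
-0.500

End-effector z-axis (col 2 of R) = (-0.0000,-0.5000,-0.8660)
R[1][2] = -0.5000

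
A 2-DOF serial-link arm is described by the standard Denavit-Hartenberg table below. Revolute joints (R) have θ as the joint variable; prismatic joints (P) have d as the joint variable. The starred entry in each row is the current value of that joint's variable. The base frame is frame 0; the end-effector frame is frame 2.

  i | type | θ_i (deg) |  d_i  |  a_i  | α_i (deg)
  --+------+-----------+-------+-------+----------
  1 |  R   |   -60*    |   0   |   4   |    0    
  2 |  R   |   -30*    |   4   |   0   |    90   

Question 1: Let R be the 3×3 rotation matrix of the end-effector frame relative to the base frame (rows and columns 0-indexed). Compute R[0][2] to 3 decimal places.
-1.000

End-effector z-axis (col 2 of R) = (-1.0000,-0.0000,0.0000)
R[0][2] = -1.0000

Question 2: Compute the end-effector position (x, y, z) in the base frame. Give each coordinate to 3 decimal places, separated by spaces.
after link 1: o_1 = (2.0000, -3.4641, 0.0000)
after link 2: o_2 = (2.0000, -3.4641, 4.0000)

2.000 -3.464 4.000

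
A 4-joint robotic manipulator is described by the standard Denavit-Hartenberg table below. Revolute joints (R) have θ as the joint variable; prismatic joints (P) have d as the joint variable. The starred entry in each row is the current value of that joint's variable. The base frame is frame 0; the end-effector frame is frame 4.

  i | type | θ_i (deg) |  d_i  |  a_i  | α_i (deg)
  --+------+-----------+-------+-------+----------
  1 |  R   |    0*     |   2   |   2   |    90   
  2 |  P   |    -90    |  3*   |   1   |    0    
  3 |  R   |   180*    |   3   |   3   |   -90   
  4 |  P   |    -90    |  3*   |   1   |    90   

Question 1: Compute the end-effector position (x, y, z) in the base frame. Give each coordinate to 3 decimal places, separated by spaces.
-1.000 -7.000 4.000

after link 1: o_1 = (2.0000, 0.0000, 2.0000)
after link 2: o_2 = (2.0000, -3.0000, 1.0000)
after link 3: o_3 = (2.0000, -6.0000, 4.0000)
after link 4: o_4 = (-1.0000, -7.0000, 4.0000)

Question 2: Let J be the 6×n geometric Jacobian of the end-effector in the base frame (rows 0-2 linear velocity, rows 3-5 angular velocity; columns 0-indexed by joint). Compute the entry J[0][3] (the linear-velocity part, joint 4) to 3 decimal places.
-1.000

prismatic axis z_3 = (-1.0000,-0.0000,0.0000)
J_v[:, 3] = z_3; J_ω[:, 3] = (0,0,0)
entry J[0][3] = -1.0000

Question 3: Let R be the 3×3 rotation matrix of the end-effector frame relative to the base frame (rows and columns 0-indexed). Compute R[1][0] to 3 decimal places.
End-effector x-axis (col 0 of R) = (0.0000,-1.0000,0.0000)
R[1][0] = -1.0000

-1.000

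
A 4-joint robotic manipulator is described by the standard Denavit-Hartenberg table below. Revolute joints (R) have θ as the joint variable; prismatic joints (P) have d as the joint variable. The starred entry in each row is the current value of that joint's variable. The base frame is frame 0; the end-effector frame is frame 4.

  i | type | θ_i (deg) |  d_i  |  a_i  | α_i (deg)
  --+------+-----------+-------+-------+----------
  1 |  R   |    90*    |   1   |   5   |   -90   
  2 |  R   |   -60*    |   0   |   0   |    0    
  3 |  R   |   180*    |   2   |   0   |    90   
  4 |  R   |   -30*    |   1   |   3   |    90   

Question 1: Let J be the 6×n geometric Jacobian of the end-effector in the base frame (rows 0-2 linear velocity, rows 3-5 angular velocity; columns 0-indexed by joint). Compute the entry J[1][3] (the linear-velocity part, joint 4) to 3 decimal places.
axis z_3 = (-0.0000,0.8660,-0.5000); lever o_n−o_3 = (1.5000,-0.4330,-2.7500)
cross product → J_v[:, 3] = (-2.5981,-0.7500,-1.2990)
J_ω[:, 3] = z_3
entry J[1][3] = -0.7500

-0.750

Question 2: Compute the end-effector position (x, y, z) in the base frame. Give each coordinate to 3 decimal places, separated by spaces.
-0.500 4.567 -1.750

after link 1: o_1 = (0.0000, 5.0000, 1.0000)
after link 2: o_2 = (0.0000, 5.0000, 1.0000)
after link 3: o_3 = (-2.0000, 5.0000, 1.0000)
after link 4: o_4 = (-0.5000, 4.5670, -1.7500)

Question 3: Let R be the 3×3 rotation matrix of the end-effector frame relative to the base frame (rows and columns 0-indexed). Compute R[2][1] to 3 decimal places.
-0.500

End-effector y-axis (col 1 of R) = (-0.0000,0.8660,-0.5000)
R[2][1] = -0.5000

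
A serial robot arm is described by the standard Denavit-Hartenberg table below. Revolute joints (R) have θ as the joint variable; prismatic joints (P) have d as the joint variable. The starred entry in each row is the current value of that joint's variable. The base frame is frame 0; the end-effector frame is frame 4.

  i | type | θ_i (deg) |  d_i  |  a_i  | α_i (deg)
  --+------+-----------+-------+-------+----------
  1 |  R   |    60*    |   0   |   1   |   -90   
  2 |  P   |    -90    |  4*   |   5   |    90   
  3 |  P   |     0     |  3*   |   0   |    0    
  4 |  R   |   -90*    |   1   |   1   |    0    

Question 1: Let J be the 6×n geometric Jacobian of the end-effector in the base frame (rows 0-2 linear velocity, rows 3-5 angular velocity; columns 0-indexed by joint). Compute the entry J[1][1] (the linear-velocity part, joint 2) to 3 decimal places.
0.500

prismatic axis z_1 = (-0.8660,0.5000,0.0000)
J_v[:, 1] = z_1; J_ω[:, 1] = (0,0,0)
entry J[1][1] = 0.5000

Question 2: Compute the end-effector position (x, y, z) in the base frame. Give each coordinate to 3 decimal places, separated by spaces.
-4.098 -1.098 5.000

after link 1: o_1 = (0.5000, 0.8660, 0.0000)
after link 2: o_2 = (-2.9641, 2.8660, 5.0000)
after link 3: o_3 = (-4.4641, 0.2679, 5.0000)
after link 4: o_4 = (-4.0981, -1.0981, 5.0000)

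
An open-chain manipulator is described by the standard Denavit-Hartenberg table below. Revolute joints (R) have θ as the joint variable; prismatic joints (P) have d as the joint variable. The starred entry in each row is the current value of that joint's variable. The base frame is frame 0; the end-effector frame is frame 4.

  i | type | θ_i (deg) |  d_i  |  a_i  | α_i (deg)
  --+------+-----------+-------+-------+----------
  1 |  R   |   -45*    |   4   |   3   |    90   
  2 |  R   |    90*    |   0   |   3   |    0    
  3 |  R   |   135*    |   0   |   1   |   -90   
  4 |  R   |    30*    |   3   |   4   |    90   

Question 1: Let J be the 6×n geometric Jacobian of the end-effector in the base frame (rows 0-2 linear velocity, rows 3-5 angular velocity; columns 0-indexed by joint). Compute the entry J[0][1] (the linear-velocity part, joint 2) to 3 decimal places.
axis z_1 = (-0.7071,-0.7071,0.0000); lever o_n−o_1 = (0.6822,2.1463,-2.2779)
cross product → J_v[:, 1] = (1.6107,-1.6107,-1.0353)
J_ω[:, 1] = z_1
entry J[0][1] = 1.6107

1.611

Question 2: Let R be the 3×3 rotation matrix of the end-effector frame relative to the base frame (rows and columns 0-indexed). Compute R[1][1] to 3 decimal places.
End-effector y-axis (col 1 of R) = (0.5000,-0.5000,-0.7071)
R[1][1] = -0.5000

-0.500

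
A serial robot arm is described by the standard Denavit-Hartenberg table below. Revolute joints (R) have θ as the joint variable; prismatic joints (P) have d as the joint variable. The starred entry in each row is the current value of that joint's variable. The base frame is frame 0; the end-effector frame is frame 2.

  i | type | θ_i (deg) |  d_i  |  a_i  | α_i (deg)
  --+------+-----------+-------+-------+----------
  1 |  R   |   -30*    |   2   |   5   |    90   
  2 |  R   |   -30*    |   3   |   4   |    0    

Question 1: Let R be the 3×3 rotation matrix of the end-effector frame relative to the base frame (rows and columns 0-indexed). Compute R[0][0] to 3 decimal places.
0.750

End-effector x-axis (col 0 of R) = (0.7500,-0.4330,-0.5000)
R[0][0] = 0.7500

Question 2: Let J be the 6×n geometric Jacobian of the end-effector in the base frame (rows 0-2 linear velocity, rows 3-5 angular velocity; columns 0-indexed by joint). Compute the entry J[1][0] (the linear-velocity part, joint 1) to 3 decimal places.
5.830

axis z_0 = ẑ; lever o_n−o_0 = (5.8301,-6.8301,0.0000)
cross product → J_v[:, 0] = (6.8301,5.8301,-0.0000)
J_ω[:, 0] = z_0
entry J[1][0] = 5.8301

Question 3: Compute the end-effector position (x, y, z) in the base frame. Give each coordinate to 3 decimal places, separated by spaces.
5.830 -6.830 0.000

after link 1: o_1 = (4.3301, -2.5000, 2.0000)
after link 2: o_2 = (5.8301, -6.8301, 0.0000)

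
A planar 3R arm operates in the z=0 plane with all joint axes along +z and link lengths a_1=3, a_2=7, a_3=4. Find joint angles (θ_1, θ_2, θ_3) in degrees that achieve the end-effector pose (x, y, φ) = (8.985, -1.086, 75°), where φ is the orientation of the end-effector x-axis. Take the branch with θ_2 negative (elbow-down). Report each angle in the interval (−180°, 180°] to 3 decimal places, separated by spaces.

0.001 -45.002 120.000

wrist centre = target − a_3·(cos φ, sin φ) = (7.9497, -4.9497)
cos θ_2 = (87.6977−3²−7²)/(2·3·7) = 0.7071; θ_2 = -45.0016° (elbow-down)
β = atan2(-4.9497,7.9497) = -31.9075°; ψ = atan2(-4.9499,7.9496) = -31.9088°
θ_1 = β − ψ = 0.0013°
θ_3 = φ − θ_1 − θ_2 = 120.0003° (wrapped to (-180°,180°])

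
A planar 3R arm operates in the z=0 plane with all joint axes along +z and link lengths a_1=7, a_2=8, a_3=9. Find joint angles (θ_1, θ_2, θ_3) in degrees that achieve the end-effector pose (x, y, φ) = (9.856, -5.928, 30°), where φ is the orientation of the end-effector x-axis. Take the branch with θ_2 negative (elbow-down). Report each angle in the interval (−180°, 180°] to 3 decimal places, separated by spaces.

wrist centre = target − a_3·(cos φ, sin φ) = (2.0618, -10.4280)
cos θ_2 = (112.9941−7²−8²)/(2·7·8) = -0.0001; θ_2 = -90.0030° (elbow-down)
β = atan2(-10.4280,2.0618) = -78.8160°; ψ = atan2(-8.0000,6.9996) = -48.8158°
θ_1 = β − ψ = -30.0002°
θ_3 = φ − θ_1 − θ_2 = 150.0032° (wrapped to (-180°,180°])

-30.000 -90.003 150.003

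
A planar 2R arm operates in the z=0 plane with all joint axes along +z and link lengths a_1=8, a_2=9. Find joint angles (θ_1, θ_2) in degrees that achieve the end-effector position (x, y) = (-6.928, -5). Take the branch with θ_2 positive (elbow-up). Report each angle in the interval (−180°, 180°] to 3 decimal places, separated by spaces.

cos θ_2 = (72.9972−8²−9²)/(2·8·9) = -0.5000; θ_2 = 120.0013° (elbow-up)
β = atan2(-5.0000,-6.9280) = -144.1817°; ψ = atan2(7.7941,3.4998) = 65.8183°
θ_1 = β − ψ = -210.0000°

150.000 120.001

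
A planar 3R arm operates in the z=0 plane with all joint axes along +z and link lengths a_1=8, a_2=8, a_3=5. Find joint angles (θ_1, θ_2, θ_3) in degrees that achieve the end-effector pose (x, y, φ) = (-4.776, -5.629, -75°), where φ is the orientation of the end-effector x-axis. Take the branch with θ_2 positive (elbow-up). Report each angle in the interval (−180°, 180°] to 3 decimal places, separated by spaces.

wrist centre = target − a_3·(cos φ, sin φ) = (-6.0701, -0.7994)
cos θ_2 = (37.4850−8²−8²)/(2·8·8) = -0.7071; θ_2 = 135.0033° (elbow-up)
β = atan2(-0.7994,-6.0701) = -172.4979°; ψ = atan2(5.6565,2.3428) = 67.5017°
θ_1 = β − ψ = -239.9996°
θ_3 = φ − θ_1 − θ_2 = 29.9962° (wrapped to (-180°,180°])

120.000 135.003 29.996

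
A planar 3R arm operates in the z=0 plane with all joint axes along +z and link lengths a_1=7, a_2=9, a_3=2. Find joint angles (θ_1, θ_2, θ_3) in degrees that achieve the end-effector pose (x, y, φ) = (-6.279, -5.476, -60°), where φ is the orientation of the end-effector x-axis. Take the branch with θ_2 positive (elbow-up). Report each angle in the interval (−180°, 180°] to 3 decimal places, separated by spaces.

wrist centre = target − a_3·(cos φ, sin φ) = (-7.2790, -3.7439)
cos θ_2 = (67.0010−7²−9²)/(2·7·9) = -0.5000; θ_2 = 119.9995° (elbow-up)
β = atan2(-3.7439,-7.2790) = -152.7810°; ψ = atan2(7.7943,2.5001) = 72.2160°
θ_1 = β − ψ = -224.9970°
θ_3 = φ − θ_1 − θ_2 = 44.9975° (wrapped to (-180°,180°])

135.003 119.999 44.997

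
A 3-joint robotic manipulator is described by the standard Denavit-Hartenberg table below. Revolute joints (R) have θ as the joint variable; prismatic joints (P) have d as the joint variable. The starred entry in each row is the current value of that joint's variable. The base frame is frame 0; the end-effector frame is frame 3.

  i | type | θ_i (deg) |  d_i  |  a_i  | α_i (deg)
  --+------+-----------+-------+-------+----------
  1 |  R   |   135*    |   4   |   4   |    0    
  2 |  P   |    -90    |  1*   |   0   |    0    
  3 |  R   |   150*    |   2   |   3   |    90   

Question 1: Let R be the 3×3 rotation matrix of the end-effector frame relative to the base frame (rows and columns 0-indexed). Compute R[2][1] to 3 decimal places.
1.000

End-effector y-axis (col 1 of R) = (0.0000,-0.0000,1.0000)
R[2][1] = 1.0000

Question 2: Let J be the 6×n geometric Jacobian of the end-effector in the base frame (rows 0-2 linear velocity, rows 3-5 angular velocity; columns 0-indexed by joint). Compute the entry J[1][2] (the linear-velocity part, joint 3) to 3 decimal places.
-2.898

axis z_2 = (0.0000,0.0000,1.0000); lever o_n−o_2 = (-2.8978,-0.7765,2.0000)
cross product → J_v[:, 2] = (0.7765,-2.8978,0.0000)
J_ω[:, 2] = z_2
entry J[1][2] = -2.8978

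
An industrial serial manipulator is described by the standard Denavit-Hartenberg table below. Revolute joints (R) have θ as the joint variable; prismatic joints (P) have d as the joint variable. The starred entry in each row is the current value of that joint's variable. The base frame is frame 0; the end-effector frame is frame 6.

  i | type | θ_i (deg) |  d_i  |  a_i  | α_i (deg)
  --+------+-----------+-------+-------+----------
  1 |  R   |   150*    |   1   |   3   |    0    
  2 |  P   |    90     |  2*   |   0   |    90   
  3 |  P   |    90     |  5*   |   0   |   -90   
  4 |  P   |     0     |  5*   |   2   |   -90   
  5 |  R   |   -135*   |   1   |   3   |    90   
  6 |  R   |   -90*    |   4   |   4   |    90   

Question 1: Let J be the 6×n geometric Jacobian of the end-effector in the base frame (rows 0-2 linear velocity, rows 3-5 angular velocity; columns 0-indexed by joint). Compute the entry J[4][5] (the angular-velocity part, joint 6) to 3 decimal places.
axis z_5 = (-0.3536,-0.6124,-0.7071); lever o_n−o_5 = (-4.8783,-0.4495,-2.8284)
cross product → J_v[:, 5] = (1.4142,2.4495,-2.8284)
J_ω[:, 5] = z_5
entry J[4][5] = -0.6124

-0.612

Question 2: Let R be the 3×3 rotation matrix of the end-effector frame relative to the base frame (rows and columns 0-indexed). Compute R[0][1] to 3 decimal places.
-0.354

End-effector y-axis (col 1 of R) = (-0.3536,-0.6124,-0.7071)
R[0][1] = -0.3536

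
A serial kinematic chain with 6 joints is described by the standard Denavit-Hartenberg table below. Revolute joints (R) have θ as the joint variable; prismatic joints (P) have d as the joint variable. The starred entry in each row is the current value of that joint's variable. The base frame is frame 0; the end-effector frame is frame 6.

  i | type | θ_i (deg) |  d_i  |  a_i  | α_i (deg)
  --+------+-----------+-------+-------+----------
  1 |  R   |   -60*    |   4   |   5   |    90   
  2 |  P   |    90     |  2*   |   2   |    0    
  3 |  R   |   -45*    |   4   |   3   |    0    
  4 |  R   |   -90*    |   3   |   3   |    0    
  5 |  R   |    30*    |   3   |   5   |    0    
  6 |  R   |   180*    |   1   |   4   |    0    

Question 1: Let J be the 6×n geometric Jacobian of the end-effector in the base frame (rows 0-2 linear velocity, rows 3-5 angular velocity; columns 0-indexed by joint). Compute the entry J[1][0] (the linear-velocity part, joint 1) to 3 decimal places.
axis z_0 = ẑ; lever o_n−o_0 = (-6.1540,-15.3409,5.7412)
cross product → J_v[:, 0] = (15.3409,-6.1540,0.0000)
J_ω[:, 0] = z_0
entry J[1][0] = -6.1540

-6.154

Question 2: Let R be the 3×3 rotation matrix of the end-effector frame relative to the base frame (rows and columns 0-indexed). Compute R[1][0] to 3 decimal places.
End-effector x-axis (col 0 of R) = (-0.4830,0.8365,0.2588)
R[1][0] = 0.8365

0.837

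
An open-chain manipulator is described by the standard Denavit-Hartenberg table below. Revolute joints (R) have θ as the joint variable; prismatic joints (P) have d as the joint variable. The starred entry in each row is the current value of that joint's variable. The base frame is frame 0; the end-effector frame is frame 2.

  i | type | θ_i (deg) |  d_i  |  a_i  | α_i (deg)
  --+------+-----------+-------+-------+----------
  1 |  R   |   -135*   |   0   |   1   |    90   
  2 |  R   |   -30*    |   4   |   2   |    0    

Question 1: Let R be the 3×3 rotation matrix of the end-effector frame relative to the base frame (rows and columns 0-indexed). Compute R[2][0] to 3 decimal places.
End-effector x-axis (col 0 of R) = (-0.6124,-0.6124,-0.5000)
R[2][0] = -0.5000

-0.500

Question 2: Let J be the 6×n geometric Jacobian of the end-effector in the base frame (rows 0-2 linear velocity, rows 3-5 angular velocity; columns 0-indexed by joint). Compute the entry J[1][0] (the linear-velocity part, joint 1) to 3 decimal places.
axis z_0 = ẑ; lever o_n−o_0 = (-4.7603,0.8966,-1.0000)
cross product → J_v[:, 0] = (-0.8966,-4.7603,0.0000)
J_ω[:, 0] = z_0
entry J[1][0] = -4.7603

-4.760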